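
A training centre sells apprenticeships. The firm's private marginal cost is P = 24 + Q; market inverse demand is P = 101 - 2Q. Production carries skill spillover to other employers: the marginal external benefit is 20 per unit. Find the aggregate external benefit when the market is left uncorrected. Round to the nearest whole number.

513

Market equilibrium (private): 24 + Q = 101 - 2Q → Q_m = 25.6667.
Total external benefit = MEB × Q_m = 20 × 25.6667 = 513.3340.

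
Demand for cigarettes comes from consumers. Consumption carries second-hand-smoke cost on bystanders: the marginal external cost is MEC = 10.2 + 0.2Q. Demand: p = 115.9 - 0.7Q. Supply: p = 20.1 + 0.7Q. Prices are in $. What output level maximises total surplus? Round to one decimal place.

Social marginal benefit = demand − MEC = 105.7 - 0.9Q.
Set SMB = MC: 105.7 - 0.9Q = 20.1 + 0.7Q → Q* = 53.5000.

Q* = 53.5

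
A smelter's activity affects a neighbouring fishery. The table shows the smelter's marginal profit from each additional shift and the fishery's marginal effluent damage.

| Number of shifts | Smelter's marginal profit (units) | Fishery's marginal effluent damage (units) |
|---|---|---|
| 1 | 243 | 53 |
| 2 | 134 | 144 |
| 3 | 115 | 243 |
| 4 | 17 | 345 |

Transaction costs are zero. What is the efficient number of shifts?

1

Bargaining reaches the level where marginal profit last exceeds marginal effluent damage.
That holds through level 1 (243 ≥ 53) but not at 2 (134 < 144).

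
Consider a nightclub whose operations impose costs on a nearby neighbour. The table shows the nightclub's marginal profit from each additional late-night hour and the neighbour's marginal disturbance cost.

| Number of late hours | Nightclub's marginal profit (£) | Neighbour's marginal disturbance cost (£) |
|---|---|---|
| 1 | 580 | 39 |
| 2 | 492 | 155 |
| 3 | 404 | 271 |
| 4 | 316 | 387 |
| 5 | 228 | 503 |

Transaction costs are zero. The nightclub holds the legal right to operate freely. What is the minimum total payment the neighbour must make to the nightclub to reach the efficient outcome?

£544

Left alone the nightclub would choose level 5 (marginal profit stays positive).
Efficient level: k* = 3 (marginal profit ≥ marginal disturbance cost through 3).
The neighbour must at least cover the nightclub's forgone profit from cutting 5→3: 316 + 228 = 544.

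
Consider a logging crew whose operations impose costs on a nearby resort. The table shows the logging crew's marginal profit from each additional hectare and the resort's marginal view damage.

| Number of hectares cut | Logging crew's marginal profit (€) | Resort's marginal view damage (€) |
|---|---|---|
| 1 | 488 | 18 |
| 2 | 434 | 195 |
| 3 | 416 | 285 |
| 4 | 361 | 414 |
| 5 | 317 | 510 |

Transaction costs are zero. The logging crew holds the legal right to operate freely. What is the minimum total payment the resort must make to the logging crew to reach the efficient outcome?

€678

Left alone the logging crew would choose level 5 (marginal profit stays positive).
Efficient level: k* = 3 (marginal profit ≥ marginal view damage through 3).
The resort must at least cover the logging crew's forgone profit from cutting 5→3: 361 + 317 = 678.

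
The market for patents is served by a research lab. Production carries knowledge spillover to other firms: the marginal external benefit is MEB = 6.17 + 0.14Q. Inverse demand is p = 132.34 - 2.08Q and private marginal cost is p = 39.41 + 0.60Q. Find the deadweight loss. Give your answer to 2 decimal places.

Market equilibrium (private): 39.41 + 0.60Q = 132.34 - 2.08Q → Q_m = 34.6754.
Social marginal cost = private MC − MEB = 33.24 + 0.46Q.
Set SMC = demand: 33.24 + 0.46Q = 132.34 - 2.08Q → Q* = 39.0157.
Between Q* and Q_m the wedge demand − SMC runs linearly from 0 to MEB(Q_m), so the loss is a triangle.
DWL = ½ × 4.3403 × 11.0246 = 23.9250.

DWL = 23.93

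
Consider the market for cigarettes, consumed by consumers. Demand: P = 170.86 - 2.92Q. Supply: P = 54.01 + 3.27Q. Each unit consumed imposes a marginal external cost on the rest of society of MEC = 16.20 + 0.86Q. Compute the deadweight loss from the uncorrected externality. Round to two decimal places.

Market equilibrium (private): 54.01 + 3.27Q = 170.86 - 2.92Q → Q_m = 18.8772.
Social marginal benefit = demand − MEC = 154.66 - 3.78Q.
Set SMB = MC: 154.66 - 3.78Q = 54.01 + 3.27Q → Q* = 14.2766.
Between Q* and Q_m the wedge MC − SMB runs linearly from 0 to MEC(Q_m), so the loss is a triangle.
DWL = ½ × 4.6006 × 32.4344 = 74.6089.

DWL = 74.61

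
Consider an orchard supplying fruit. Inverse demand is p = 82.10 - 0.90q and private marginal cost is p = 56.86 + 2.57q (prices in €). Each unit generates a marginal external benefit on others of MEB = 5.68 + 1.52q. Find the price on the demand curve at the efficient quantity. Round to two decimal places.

Social marginal cost = private MC − MEB = 51.18 + 1.05q.
Set SMC = demand: 51.18 + 1.05q = 82.10 - 0.90q → q* = 15.8564.
Consumer price on the demand curve at q*: 82.10 − 0.90×15.8564 = 67.8292.

P = €67.83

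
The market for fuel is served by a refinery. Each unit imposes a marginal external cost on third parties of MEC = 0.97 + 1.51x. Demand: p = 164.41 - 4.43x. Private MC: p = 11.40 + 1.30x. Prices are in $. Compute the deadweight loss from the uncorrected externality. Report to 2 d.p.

Market equilibrium (private): 11.40 + 1.30x = 164.41 - 4.43x → x_m = 26.7033.
Social marginal cost = private MC + MEC = 12.37 + 2.81x.
Set SMC = demand: 12.37 + 2.81x = 164.41 - 4.43x → x* = 21.0000.
The welfare-loss triangle has base |x_m − x*| and height MEC(x_m) (the vertical gap between SMC and demand is zero at x* and MEC at x_m).
DWL = ½ × 5.7033 × 41.2920 = 117.7503.

DWL = $117.75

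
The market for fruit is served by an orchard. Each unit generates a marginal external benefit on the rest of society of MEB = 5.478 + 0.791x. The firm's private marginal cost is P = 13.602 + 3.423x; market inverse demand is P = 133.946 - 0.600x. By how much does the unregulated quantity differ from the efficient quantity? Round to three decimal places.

9.016 units

Market equilibrium (private): 13.602 + 3.423x = 133.946 - 0.600x → x_m = 29.9140.
Social marginal cost = private MC − MEB = 8.124 + 2.632x.
Set SMC = demand: 8.124 + 2.632x = 133.946 - 0.600x → x* = 38.9301.
Gap = |29.9140 − 38.9301| = 9.0161.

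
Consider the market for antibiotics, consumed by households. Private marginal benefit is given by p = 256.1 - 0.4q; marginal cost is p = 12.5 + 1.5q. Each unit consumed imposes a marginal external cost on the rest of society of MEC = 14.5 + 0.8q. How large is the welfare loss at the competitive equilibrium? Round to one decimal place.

Market equilibrium (private): 12.5 + 1.5q = 256.1 - 0.4q → q_m = 128.2105.
Social marginal benefit = demand − MEC = 241.6 - 1.2q.
Set SMB = MC: 241.6 - 1.2q = 12.5 + 1.5q → q* = 84.8519.
Between q* and q_m the wedge MC − SMB runs linearly from 0 to MEC(q_m), so the loss is a triangle.
DWL = ½ × 43.3586 × 117.0684 = 2537.9610.

DWL = 2538.0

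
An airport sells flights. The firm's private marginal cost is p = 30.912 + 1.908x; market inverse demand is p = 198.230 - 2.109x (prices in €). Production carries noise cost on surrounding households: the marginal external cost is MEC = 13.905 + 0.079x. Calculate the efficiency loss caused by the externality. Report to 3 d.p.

Market equilibrium (private): 30.912 + 1.908x = 198.230 - 2.109x → x_m = 41.6525.
Social marginal cost = private MC + MEC = 44.817 + 1.987x.
Set SMC = demand: 44.817 + 1.987x = 198.230 - 2.109x → x* = 37.4543.
The welfare-loss triangle has base |x_m − x*| and height MEC(x_m) (the vertical gap between SMC and demand is zero at x* and MEC at x_m).
DWL = ½ × 4.1982 × 17.1955 = 36.0951.

DWL = €36.095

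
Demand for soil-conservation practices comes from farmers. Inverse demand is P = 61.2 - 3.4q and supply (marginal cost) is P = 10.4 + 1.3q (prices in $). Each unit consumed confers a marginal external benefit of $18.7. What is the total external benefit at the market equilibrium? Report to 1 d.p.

Market equilibrium (private): 10.4 + 1.3q = 61.2 - 3.4q → q_m = 10.8085.
Total external benefit = MEB × q_m = 18.7 × 10.8085 = 202.1190.

$202.1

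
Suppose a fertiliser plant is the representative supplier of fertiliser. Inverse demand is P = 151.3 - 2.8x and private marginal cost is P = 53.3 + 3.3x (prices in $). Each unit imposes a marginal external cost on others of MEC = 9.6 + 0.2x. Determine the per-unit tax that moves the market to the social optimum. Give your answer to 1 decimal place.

Social marginal cost = private MC + MEC = 62.9 + 3.5x.
Set SMC = demand: 62.9 + 3.5x = 151.3 - 2.8x → x* = 14.0317.
The Pigouvian tax equals MEC at x*: 9.6 + 0.2×14.0317 = 12.4063.

tax = $12.4 per unit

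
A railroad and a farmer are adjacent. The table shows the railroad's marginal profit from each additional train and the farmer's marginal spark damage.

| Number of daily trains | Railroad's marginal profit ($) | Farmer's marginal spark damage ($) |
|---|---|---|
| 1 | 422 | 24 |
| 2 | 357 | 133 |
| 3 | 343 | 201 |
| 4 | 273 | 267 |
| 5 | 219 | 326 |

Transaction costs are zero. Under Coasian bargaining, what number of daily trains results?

Bargaining reaches the level where marginal profit last exceeds marginal spark damage.
That holds through level 4 (273 ≥ 267) but not at 5 (219 < 326).

4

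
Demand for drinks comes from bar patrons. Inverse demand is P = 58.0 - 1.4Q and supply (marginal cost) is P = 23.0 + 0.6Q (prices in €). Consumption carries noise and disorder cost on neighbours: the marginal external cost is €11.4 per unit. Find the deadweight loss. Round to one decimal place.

Market equilibrium (private): 23.0 + 0.6Q = 58.0 - 1.4Q → Q_m = 17.5000.
Social marginal benefit = demand − MEC = 46.6 - 1.4Q.
Set SMB = MC: 46.6 - 1.4Q = 23.0 + 0.6Q → Q* = 11.8000.
Between Q* and Q_m the wedge MC − SMB runs linearly from 0 to MEC(Q_m), so the loss is a triangle.
DWL = ½ × 5.7000 × 11.4000 = 32.4900.

DWL = €32.5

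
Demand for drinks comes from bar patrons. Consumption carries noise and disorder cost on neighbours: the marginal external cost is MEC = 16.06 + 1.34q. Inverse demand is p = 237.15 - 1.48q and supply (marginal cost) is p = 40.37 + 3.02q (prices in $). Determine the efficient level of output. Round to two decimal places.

q* = 30.95

Social marginal benefit = demand − MEC = 221.09 - 2.82q.
Set SMB = MC: 221.09 - 2.82q = 40.37 + 3.02q → q* = 30.9452.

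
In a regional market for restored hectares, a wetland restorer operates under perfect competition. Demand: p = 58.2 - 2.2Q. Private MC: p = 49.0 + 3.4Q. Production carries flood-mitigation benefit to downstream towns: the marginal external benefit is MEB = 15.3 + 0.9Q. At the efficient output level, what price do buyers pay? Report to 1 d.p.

Social marginal cost = private MC − MEB = 33.7 + 2.5Q.
Set SMC = demand: 33.7 + 2.5Q = 58.2 - 2.2Q → Q* = 5.2128.
Consumer price on the demand curve at Q*: 58.2 − 2.2×5.2128 = 46.7318.

P = 46.7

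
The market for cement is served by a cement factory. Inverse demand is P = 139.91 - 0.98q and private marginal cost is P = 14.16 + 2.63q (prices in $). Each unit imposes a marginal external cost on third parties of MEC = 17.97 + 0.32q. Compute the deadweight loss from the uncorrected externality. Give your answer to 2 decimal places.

Market equilibrium (private): 14.16 + 2.63q = 139.91 - 0.98q → q_m = 34.8338.
Social marginal cost = private MC + MEC = 32.13 + 2.95q.
Set SMC = demand: 32.13 + 2.95q = 139.91 - 0.98q → q* = 27.4249.
The loss is the area between SMC and demand from q* to q_m; with linear curves that's a triangle of height MEC(q_m).
DWL = ½ × 7.4089 × 29.1168 = 107.8617.

DWL = $107.86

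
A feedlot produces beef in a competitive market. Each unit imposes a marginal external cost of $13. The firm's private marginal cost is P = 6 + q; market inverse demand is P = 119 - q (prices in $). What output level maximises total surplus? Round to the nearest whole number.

q* = 50

Social marginal cost = private MC + MEC = 19 + q.
Set SMC = demand: 19 + q = 119 - q → q* = 50.0000.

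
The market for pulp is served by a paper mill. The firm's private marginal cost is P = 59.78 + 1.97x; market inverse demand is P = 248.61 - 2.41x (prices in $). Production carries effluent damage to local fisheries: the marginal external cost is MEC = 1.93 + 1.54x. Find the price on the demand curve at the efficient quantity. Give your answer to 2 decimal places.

Social marginal cost = private MC + MEC = 61.71 + 3.51x.
Set SMC = demand: 61.71 + 3.51x = 248.61 - 2.41x → x* = 31.5709.
Consumer price on the demand curve at x*: 248.61 − 2.41×31.5709 = 172.5241.

P = $172.52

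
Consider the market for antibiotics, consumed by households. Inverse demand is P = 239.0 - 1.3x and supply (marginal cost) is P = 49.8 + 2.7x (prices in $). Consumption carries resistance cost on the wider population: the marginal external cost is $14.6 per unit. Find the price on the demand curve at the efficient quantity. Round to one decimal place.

Social marginal benefit = demand − MEC = 224.4 - 1.3x.
Set SMB = MC: 224.4 - 1.3x = 49.8 + 2.7x → x* = 43.6500.
Consumer price on the demand curve at x*: 239.0 − 1.3×43.6500 = 182.2550.

P = $182.3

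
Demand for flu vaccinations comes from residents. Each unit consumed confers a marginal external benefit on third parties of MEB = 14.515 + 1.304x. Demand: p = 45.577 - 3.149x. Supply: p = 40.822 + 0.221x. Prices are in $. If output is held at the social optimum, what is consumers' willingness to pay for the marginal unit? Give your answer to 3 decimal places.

P = $16.206

Social marginal benefit = demand + MEB = 60.092 - 1.845x.
Set SMB = MC: 60.092 - 1.845x = 40.822 + 0.221x → x* = 9.3272.
Consumer price on the demand curve at x*: 45.577 − 3.149×9.3272 = 16.2056.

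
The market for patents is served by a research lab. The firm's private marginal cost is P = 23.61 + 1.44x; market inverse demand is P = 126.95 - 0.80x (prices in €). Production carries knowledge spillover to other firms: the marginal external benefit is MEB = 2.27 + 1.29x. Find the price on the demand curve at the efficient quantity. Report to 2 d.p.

P = €38.02

Social marginal cost = private MC − MEB = 21.34 + 0.15x.
Set SMC = demand: 21.34 + 0.15x = 126.95 - 0.80x → x* = 111.1684.
Consumer price on the demand curve at x*: 126.95 − 0.80×111.1684 = 38.0153.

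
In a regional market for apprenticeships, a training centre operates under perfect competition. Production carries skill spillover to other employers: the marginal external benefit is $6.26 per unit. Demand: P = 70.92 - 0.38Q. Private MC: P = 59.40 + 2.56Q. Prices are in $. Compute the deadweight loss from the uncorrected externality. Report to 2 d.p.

Market equilibrium (private): 59.40 + 2.56Q = 70.92 - 0.38Q → Q_m = 3.9184.
Social marginal cost = private MC − MEB = 53.14 + 2.56Q.
Set SMC = demand: 53.14 + 2.56Q = 70.92 - 0.38Q → Q* = 6.0476.
The welfare-loss triangle has base |Q_m − Q*| and height MEB(Q_m) (the vertical gap between SMC and demand is zero at Q* and MEB at Q_m).
DWL = ½ × 2.1292 × 6.2600 = 6.6644.

DWL = $6.66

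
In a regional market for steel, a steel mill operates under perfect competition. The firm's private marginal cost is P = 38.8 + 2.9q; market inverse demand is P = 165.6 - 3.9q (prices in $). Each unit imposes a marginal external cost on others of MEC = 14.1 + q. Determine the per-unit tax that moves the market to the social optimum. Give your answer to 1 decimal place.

Social marginal cost = private MC + MEC = 52.9 + 3.9q.
Set SMC = demand: 52.9 + 3.9q = 165.6 - 3.9q → q* = 14.4487.
The Pigouvian tax equals MEC at q*: 14.1 + 1.0×14.4487 = 28.5487.

tax = $28.5 per unit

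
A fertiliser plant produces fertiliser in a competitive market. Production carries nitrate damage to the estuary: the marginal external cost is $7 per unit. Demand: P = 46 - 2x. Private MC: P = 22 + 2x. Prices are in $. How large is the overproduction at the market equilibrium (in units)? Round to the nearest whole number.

2 units

Market equilibrium (private): 22 + 2x = 46 - 2x → x_m = 6.0000.
Social marginal cost = private MC + MEC = 29 + 2x.
Set SMC = demand: 29 + 2x = 46 - 2x → x* = 4.2500.
Gap = |6.0000 − 4.2500| = 1.7500.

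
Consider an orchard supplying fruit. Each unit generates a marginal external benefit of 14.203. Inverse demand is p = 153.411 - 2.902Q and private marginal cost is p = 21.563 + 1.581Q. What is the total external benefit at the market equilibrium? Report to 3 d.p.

417.720

Market equilibrium (private): 21.563 + 1.581Q = 153.411 - 2.902Q → Q_m = 29.4107.
Total external benefit = MEB × Q_m = 14.203 × 29.4107 = 417.7202.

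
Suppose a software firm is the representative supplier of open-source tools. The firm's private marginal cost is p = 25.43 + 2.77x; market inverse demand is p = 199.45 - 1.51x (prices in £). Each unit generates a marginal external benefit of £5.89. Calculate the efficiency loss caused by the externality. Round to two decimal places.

DWL = £4.05

Market equilibrium (private): 25.43 + 2.77x = 199.45 - 1.51x → x_m = 40.6589.
Social marginal cost = private MC − MEB = 19.54 + 2.77x.
Set SMC = demand: 19.54 + 2.77x = 199.45 - 1.51x → x* = 42.0350.
The loss is the area between SMC and demand from x* to x_m; with linear curves that's a triangle of height MEB(x_m).
DWL = ½ × 1.3761 × 5.8900 = 4.0526.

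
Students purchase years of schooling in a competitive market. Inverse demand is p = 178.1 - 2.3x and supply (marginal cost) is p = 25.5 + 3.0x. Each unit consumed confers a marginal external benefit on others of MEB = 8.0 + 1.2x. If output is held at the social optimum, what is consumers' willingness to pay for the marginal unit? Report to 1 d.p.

Social marginal benefit = demand + MEB = 186.1 - 1.1x.
Set SMB = MC: 186.1 - 1.1x = 25.5 + 3.0x → x* = 39.1707.
Consumer price on the demand curve at x*: 178.1 − 2.3×39.1707 = 88.0074.

P = 88.0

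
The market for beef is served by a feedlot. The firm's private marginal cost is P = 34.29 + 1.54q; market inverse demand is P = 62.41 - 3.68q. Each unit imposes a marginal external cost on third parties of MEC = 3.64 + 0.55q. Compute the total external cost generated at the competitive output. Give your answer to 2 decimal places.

Market equilibrium (private): 34.29 + 1.54q = 62.41 - 3.68q → q_m = 5.3870.
Total external cost = ∫₀^{q_m} (3.64 + 0.55q) dq = 3.64×5.3870 + ½×0.55×5.3870² = 27.5891.

27.59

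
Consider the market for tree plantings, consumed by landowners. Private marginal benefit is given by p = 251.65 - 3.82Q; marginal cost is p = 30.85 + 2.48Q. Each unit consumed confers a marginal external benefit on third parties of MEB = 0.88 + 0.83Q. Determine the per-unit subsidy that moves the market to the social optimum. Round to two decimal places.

Social marginal benefit = demand + MEB = 252.53 - 2.99Q.
Set SMB = MC: 252.53 - 2.99Q = 30.85 + 2.48Q → Q* = 40.5265.
The Pigouvian subsidy equals MEB at Q*: 0.88 + 0.83×40.5265 = 34.5170.

subsidy = 34.52 per unit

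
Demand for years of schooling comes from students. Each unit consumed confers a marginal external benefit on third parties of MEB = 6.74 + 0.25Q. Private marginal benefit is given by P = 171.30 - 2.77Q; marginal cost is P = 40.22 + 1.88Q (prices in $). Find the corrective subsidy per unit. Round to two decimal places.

subsidy = $14.57 per unit

Social marginal benefit = demand + MEB = 178.04 - 2.52Q.
Set SMB = MC: 178.04 - 2.52Q = 40.22 + 1.88Q → Q* = 31.3227.
The Pigouvian subsidy equals MEB at Q*: 6.74 + 0.25×31.3227 = 14.5707.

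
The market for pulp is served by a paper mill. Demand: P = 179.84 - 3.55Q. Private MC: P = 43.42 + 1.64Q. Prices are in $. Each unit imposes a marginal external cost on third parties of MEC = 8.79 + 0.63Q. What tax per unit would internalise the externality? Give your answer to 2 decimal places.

Social marginal cost = private MC + MEC = 52.21 + 2.27Q.
Set SMC = demand: 52.21 + 2.27Q = 179.84 - 3.55Q → Q* = 21.9296.
The Pigouvian tax equals MEC at Q*: 8.79 + 0.63×21.9296 = 22.6056.

tax = $22.61 per unit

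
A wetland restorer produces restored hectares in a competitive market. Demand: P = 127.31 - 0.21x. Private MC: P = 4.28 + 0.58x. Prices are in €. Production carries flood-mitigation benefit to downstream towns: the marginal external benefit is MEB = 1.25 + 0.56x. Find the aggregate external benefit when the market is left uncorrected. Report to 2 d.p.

Market equilibrium (private): 4.28 + 0.58x = 127.31 - 0.21x → x_m = 155.7342.
Total external benefit = ∫₀^{x_m} (1.25 + 0.56x) dx = 1.25×155.7342 + ½×0.56×155.7342² = 6985.5472.

€6985.55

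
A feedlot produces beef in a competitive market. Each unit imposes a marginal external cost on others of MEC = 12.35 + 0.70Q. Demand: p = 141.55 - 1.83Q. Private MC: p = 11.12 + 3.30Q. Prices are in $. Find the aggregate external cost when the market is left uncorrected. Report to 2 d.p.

$540.25

Market equilibrium (private): 11.12 + 3.30Q = 141.55 - 1.83Q → Q_m = 25.4250.
Total external cost = ∫₀^{Q_m} (12.35 + 0.70Q) dQ = 12.35×25.4250 + ½×0.70×25.4250² = 540.2495.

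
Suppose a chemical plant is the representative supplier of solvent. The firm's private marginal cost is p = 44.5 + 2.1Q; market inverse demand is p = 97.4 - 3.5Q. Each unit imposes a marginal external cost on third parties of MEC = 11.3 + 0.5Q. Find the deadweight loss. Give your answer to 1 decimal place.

DWL = 21.0

Market equilibrium (private): 44.5 + 2.1Q = 97.4 - 3.5Q → Q_m = 9.4464.
Social marginal cost = private MC + MEC = 55.8 + 2.6Q.
Set SMC = demand: 55.8 + 2.6Q = 97.4 - 3.5Q → Q* = 6.8197.
Height of the DWL triangle at Q_m is SMC(Q_m) − demand(Q_m) = MEC(Q_m) = 16.0232.
DWL = ½ × 2.6267 × 16.0232 = 21.0441.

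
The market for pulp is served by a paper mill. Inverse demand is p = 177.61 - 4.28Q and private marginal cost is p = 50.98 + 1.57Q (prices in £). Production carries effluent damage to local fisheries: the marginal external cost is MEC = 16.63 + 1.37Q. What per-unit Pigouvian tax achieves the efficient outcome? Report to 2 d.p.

Social marginal cost = private MC + MEC = 67.61 + 2.94Q.
Set SMC = demand: 67.61 + 2.94Q = 177.61 - 4.28Q → Q* = 15.2355.
The Pigouvian tax equals MEC at Q*: 16.63 + 1.37×15.2355 = 37.5026.

tax = £37.50 per unit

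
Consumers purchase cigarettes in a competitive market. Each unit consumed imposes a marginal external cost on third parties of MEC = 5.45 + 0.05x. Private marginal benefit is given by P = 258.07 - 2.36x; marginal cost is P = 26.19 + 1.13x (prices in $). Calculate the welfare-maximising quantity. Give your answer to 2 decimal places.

Social marginal benefit = demand − MEC = 252.62 - 2.41x.
Set SMB = MC: 252.62 - 2.41x = 26.19 + 1.13x → x* = 63.9633.

x* = 63.96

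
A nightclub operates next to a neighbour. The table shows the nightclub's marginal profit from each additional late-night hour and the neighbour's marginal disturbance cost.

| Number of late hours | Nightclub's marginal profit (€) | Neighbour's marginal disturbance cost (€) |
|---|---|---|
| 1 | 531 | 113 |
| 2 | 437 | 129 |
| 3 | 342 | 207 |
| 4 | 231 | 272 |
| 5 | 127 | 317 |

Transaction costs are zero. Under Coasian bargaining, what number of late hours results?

3

Bargaining reaches the level where marginal profit last exceeds marginal disturbance cost.
That holds through level 3 (342 ≥ 207) but not at 4 (231 < 272).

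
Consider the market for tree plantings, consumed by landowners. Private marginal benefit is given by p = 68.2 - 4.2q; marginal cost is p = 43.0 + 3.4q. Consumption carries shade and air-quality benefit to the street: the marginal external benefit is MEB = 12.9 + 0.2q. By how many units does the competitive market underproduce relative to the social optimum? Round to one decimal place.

1.8 units

Market equilibrium (private): 43.0 + 3.4q = 68.2 - 4.2q → q_m = 3.3158.
Social marginal benefit = demand + MEB = 81.1 - 4.0q.
Set SMB = MC: 81.1 - 4.0q = 43.0 + 3.4q → q* = 5.1486.
Gap = |3.3158 − 5.1486| = 1.8328.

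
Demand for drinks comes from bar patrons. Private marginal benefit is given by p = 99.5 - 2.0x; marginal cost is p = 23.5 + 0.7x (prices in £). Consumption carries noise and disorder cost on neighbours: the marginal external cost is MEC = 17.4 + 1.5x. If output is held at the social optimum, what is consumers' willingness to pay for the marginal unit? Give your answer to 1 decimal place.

Social marginal benefit = demand − MEC = 82.1 - 3.5x.
Set SMB = MC: 82.1 - 3.5x = 23.5 + 0.7x → x* = 13.9524.
Consumer price on the demand curve at x*: 99.5 − 2.0×13.9524 = 71.5952.

P = £71.6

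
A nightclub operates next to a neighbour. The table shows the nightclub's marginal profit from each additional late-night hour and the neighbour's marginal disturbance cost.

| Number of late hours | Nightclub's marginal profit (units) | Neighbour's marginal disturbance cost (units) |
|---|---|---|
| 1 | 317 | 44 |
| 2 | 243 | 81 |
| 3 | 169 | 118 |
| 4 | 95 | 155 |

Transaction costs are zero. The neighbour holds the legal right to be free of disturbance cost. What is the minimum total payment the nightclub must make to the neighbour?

Efficient level: marginal profit ≥ marginal disturbance cost through level 3, so k* = 3.
With the neighbour holding the right, the nightclub must at least compensate total damage at k*: 44 + 81 + 118 = 243.

243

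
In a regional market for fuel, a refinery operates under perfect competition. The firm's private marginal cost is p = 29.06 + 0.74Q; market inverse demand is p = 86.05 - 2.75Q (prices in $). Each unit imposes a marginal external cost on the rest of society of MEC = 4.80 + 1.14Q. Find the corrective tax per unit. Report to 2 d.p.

Social marginal cost = private MC + MEC = 33.86 + 1.88Q.
Set SMC = demand: 33.86 + 1.88Q = 86.05 - 2.75Q → Q* = 11.2721.
The Pigouvian tax equals MEC at Q*: 4.80 + 1.14×11.2721 = 17.6502.

tax = $17.65 per unit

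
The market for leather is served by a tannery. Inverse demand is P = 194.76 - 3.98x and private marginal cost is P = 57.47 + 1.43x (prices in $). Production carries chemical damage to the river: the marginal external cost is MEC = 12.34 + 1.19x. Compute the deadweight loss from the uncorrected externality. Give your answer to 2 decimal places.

Market equilibrium (private): 57.47 + 1.43x = 194.76 - 3.98x → x_m = 25.3771.
Social marginal cost = private MC + MEC = 69.81 + 2.62x.
Set SMC = demand: 69.81 + 2.62x = 194.76 - 3.98x → x* = 18.9318.
Between x* and x_m the wedge SMC − demand runs linearly from 0 to MEC(x_m), so the loss is a triangle.
DWL = ½ × 6.4453 × 42.5387 = 137.0873.

DWL = $137.09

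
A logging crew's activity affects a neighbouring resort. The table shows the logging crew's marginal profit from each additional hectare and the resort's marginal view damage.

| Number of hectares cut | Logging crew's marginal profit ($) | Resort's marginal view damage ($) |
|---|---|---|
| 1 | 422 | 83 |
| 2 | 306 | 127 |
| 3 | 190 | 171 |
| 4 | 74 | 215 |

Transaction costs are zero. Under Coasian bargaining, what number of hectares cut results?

3

Bargaining reaches the level where marginal profit last exceeds marginal view damage.
That holds through level 3 (190 ≥ 171) but not at 4 (74 < 215).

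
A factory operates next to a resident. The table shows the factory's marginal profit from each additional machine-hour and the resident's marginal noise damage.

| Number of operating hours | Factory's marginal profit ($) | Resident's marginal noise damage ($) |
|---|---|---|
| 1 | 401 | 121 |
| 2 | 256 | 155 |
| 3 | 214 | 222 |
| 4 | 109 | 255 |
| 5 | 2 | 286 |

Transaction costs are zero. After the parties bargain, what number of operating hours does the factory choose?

Bargaining reaches the level where marginal profit last exceeds marginal noise damage.
That holds through level 2 (256 ≥ 155) but not at 3 (214 < 222).

2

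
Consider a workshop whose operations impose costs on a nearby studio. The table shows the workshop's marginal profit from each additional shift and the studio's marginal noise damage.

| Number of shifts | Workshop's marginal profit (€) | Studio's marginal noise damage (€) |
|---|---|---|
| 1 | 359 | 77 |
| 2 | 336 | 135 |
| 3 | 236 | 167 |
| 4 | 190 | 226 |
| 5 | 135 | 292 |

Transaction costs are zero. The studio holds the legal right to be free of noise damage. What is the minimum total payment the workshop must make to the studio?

Efficient level: marginal profit ≥ marginal noise damage through level 3, so k* = 3.
With the studio holding the right, the workshop must at least compensate total damage at k*: 77 + 135 + 167 = 379.

€379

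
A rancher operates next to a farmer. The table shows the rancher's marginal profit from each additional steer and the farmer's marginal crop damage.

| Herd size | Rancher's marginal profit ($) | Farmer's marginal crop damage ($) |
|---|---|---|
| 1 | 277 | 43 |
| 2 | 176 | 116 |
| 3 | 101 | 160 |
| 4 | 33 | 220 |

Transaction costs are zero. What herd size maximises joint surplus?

Bargaining reaches the level where marginal profit last exceeds marginal crop damage.
That holds through level 2 (176 ≥ 116) but not at 3 (101 < 160).

2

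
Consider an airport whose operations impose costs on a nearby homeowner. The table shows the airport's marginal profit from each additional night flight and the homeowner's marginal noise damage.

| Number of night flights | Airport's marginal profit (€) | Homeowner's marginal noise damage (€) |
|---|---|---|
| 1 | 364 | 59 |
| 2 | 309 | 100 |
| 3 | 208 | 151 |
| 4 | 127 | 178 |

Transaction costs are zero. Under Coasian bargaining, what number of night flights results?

3

Bargaining reaches the level where marginal profit last exceeds marginal noise damage.
That holds through level 3 (208 ≥ 151) but not at 4 (127 < 178).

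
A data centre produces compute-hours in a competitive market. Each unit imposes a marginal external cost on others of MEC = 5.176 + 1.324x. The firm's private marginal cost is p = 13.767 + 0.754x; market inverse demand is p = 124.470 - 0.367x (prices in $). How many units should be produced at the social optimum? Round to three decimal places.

Social marginal cost = private MC + MEC = 18.943 + 2.078x.
Set SMC = demand: 18.943 + 2.078x = 124.470 - 0.367x → x* = 43.1603.

x* = 43.160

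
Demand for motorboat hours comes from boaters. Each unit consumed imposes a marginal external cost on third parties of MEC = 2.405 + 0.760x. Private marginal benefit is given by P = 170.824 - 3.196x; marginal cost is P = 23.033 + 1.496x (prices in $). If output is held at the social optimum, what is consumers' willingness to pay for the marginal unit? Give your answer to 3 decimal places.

P = $85.598

Social marginal benefit = demand − MEC = 168.419 - 3.956x.
Set SMB = MC: 168.419 - 3.956x = 23.033 + 1.496x → x* = 26.6665.
Consumer price on the demand curve at x*: 170.824 − 3.196×26.6665 = 85.5979.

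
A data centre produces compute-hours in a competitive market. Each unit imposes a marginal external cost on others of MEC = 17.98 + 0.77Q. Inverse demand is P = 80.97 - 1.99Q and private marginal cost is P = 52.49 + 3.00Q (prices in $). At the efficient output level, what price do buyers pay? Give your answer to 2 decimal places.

Social marginal cost = private MC + MEC = 70.47 + 3.77Q.
Set SMC = demand: 70.47 + 3.77Q = 80.97 - 1.99Q → Q* = 1.8229.
Consumer price on the demand curve at Q*: 80.97 − 1.99×1.8229 = 77.3424.

P = $77.34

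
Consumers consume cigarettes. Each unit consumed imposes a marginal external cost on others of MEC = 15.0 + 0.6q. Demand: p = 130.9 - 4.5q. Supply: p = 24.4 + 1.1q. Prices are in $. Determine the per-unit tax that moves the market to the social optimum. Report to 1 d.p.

Social marginal benefit = demand − MEC = 115.9 - 5.1q.
Set SMB = MC: 115.9 - 5.1q = 24.4 + 1.1q → q* = 14.7581.
The Pigouvian tax equals MEC at q*: 15.0 + 0.6×14.7581 = 23.8549.

tax = $23.9 per unit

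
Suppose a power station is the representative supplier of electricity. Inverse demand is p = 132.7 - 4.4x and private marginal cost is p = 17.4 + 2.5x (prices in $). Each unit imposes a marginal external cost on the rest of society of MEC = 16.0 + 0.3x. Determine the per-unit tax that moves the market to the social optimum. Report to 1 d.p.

Social marginal cost = private MC + MEC = 33.4 + 2.8x.
Set SMC = demand: 33.4 + 2.8x = 132.7 - 4.4x → x* = 13.7917.
The Pigouvian tax equals MEC at x*: 16.0 + 0.3×13.7917 = 20.1375.

tax = $20.1 per unit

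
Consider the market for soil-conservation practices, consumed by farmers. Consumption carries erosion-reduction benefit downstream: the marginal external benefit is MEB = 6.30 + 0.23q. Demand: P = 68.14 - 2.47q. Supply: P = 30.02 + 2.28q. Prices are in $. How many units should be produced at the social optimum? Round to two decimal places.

q* = 9.83

Social marginal benefit = demand + MEB = 74.44 - 2.24q.
Set SMB = MC: 74.44 - 2.24q = 30.02 + 2.28q → q* = 9.8274.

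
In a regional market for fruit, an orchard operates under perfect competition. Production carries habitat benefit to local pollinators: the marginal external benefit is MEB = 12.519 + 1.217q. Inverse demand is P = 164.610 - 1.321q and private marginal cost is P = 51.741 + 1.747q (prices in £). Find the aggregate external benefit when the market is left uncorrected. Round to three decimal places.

£1284.130

Market equilibrium (private): 51.741 + 1.747q = 164.610 - 1.321q → q_m = 36.7891.
Total external benefit = ∫₀^{q_m} (12.519 + 1.217q) dq = 12.519×36.7891 + ½×1.217×36.7891² = 1284.1297.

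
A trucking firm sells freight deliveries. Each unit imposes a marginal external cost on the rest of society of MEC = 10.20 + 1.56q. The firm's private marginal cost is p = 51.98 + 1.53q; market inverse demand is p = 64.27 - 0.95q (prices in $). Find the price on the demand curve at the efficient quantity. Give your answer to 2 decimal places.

Social marginal cost = private MC + MEC = 62.18 + 3.09q.
Set SMC = demand: 62.18 + 3.09q = 64.27 - 0.95q → q* = 0.5173.
Consumer price on the demand curve at q*: 64.27 − 0.95×0.5173 = 63.7786.

P = $63.78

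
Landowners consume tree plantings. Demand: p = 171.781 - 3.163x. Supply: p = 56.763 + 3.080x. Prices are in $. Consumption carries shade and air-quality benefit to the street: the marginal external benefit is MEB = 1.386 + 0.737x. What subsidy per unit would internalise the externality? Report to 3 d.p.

Social marginal benefit = demand + MEB = 173.167 - 2.426x.
Set SMB = MC: 173.167 - 2.426x = 56.763 + 3.080x → x* = 21.1413.
The Pigouvian subsidy equals MEB at x*: 1.386 + 0.737×21.1413 = 16.9671.

subsidy = $16.967 per unit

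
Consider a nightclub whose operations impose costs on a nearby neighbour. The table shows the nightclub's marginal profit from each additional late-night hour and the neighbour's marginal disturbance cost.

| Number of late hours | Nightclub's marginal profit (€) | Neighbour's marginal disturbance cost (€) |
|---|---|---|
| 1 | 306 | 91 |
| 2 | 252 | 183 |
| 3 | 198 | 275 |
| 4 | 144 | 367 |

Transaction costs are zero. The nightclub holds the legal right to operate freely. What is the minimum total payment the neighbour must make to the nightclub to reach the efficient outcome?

Left alone the nightclub would choose level 4 (marginal profit stays positive).
Efficient level: k* = 2 (marginal profit ≥ marginal disturbance cost through 2).
The neighbour must at least cover the nightclub's forgone profit from cutting 4→2: 198 + 144 = 342.

€342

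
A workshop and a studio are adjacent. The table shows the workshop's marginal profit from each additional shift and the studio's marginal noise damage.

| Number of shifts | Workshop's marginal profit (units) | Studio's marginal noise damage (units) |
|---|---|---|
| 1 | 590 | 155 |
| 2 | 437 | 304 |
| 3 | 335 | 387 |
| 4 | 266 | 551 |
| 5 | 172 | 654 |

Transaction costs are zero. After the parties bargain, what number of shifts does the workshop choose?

Bargaining reaches the level where marginal profit last exceeds marginal noise damage.
That holds through level 2 (437 ≥ 304) but not at 3 (335 < 387).

2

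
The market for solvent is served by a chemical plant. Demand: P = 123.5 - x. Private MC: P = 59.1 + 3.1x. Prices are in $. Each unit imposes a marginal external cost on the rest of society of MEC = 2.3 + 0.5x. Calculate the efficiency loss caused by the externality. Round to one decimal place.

Market equilibrium (private): 59.1 + 3.1x = 123.5 - x → x_m = 15.7073.
Social marginal cost = private MC + MEC = 61.4 + 3.6x.
Set SMC = demand: 61.4 + 3.6x = 123.5 - x → x* = 13.5000.
Height of the DWL triangle at x_m is SMC(x_m) − demand(x_m) = MEC(x_m) = 10.1537.
DWL = ½ × 2.2073 × 10.1537 = 11.2061.

DWL = $11.2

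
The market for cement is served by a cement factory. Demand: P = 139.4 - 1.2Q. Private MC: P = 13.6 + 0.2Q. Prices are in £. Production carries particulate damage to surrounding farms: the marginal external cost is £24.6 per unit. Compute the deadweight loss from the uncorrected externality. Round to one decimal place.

Market equilibrium (private): 13.6 + 0.2Q = 139.4 - 1.2Q → Q_m = 89.8571.
Social marginal cost = private MC + MEC = 38.2 + 0.2Q.
Set SMC = demand: 38.2 + 0.2Q = 139.4 - 1.2Q → Q* = 72.2857.
Height of the DWL triangle at Q_m is SMC(Q_m) − demand(Q_m) = MEC(Q_m) = 24.6000.
DWL = ½ × 17.5714 × 24.6000 = 216.1282.

DWL = £216.1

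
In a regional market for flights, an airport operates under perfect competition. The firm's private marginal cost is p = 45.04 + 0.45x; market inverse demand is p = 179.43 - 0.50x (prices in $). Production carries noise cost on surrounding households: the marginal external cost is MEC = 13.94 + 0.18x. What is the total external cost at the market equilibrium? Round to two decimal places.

Market equilibrium (private): 45.04 + 0.45x = 179.43 - 0.50x → x_m = 141.4632.
Total external cost = ∫₀^{x_m} (13.94 + 0.18x) dx = 13.94×141.4632 + ½×0.18×141.4632² = 3773.0623.

$3773.06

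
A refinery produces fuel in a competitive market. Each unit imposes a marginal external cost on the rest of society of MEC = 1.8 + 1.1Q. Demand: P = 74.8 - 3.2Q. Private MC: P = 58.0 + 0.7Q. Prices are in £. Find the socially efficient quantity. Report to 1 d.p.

Q* = 3.0

Social marginal cost = private MC + MEC = 59.8 + 1.8Q.
Set SMC = demand: 59.8 + 1.8Q = 74.8 - 3.2Q → Q* = 3.0000.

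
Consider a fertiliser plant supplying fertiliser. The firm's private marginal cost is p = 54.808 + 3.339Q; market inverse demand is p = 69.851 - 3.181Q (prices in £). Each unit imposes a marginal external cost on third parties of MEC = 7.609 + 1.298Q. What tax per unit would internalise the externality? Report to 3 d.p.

tax = £8.843 per unit

Social marginal cost = private MC + MEC = 62.417 + 4.637Q.
Set SMC = demand: 62.417 + 4.637Q = 69.851 - 3.181Q → Q* = 0.9509.
The Pigouvian tax equals MEC at Q*: 7.609 + 1.298×0.9509 = 8.8433.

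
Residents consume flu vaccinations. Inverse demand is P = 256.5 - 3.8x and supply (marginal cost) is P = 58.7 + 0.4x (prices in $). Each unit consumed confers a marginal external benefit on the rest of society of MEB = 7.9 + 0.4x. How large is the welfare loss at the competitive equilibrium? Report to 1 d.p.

DWL = $94.1

Market equilibrium (private): 58.7 + 0.4x = 256.5 - 3.8x → x_m = 47.0952.
Social marginal benefit = demand + MEB = 264.4 - 3.4x.
Set SMB = MC: 264.4 - 3.4x = 58.7 + 0.4x → x* = 54.1316.
The welfare-loss triangle has base |x_m − x*| and height MEB(x_m) (the vertical gap between SMB and MC is zero at x* and MEB at x_m).
DWL = ½ × 7.0364 × 26.7381 = 94.0700.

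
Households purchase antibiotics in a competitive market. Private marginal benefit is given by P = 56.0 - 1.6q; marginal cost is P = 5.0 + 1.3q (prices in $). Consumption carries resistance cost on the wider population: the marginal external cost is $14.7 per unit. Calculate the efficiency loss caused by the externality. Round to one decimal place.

Market equilibrium (private): 5.0 + 1.3q = 56.0 - 1.6q → q_m = 17.5862.
Social marginal benefit = demand − MEC = 41.3 - 1.6q.
Set SMB = MC: 41.3 - 1.6q = 5.0 + 1.3q → q* = 12.5172.
The loss is the area between SMB and MC from q* to q_m; with linear curves that's a triangle of height MEC(q_m).
DWL = ½ × 5.0690 × 14.7000 = 37.2572.

DWL = $37.3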